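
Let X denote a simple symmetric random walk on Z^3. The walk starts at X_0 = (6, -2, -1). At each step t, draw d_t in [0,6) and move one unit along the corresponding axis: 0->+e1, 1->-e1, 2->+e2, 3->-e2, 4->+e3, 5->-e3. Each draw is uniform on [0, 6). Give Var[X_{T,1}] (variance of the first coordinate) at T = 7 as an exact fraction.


7/3

Outcome values over d=0..5: [1, -1, 0, 0, 0, 0]
Σy = 0, Σy² = 2, M = 6
μ = 0/6 = 0,  σ² = 2/6 − (0)² = 1/3
Independent increments: Var[X_7] = 7·σ² = 7·(1/3) = 7/3


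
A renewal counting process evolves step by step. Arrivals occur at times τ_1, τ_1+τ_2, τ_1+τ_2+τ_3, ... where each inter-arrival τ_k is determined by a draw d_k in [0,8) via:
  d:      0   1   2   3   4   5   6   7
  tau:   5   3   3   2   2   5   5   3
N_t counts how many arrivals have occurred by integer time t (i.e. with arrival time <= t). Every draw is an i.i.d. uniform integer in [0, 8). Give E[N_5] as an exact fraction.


Inter-arrival values over d=0..7: [5, 3, 3, 2, 2, 5, 5, 3]
Each d has probability 1/8, so the pmf of τ is: f(2) = 1/4, f(3) = 3/8, f(5) = 3/8
Renewal equation for m(n) = E[N_n]: condition on τ_1 = k (if k <= n, one arrival plus a fresh copy on the remaining n−k steps): m(n) = F(n) + Σ_{k<=n} f(k)·m(n−k), where F(n) = P(τ <= n) and m(0) = 0
m(1) = F(1) = 0
m(2) = F(2) = 1/4
m(3) = F(3) = 5/8
m(4) = F(4) + f(2)·m(2) = 5/8 + 1/4·1/4 = 11/16
m(5) = F(5) + f(2)·m(3) + f(3)·m(2) = 1 + 1/4·5/8 + 3/8·1/4 = 5/4
E[N_5] = m(5) = 5/4

5/4


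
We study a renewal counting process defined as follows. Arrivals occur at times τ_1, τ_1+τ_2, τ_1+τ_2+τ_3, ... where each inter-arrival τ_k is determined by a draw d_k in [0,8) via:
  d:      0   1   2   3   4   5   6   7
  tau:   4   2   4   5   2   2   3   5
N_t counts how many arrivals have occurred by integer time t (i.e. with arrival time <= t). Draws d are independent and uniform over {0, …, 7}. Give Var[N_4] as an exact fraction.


Inter-arrival values over d=0..7: [4, 2, 4, 5, 2, 2, 3, 5]
Each d has probability 1/8, so the pmf of τ is: f(2) = 3/8, f(3) = 1/8, f(4) = 1/4, f(5) = 1/4
Let p_n(j) = P(N_n = j), with p_0 = [1]. Condition on τ_1: p_n(0) = P(τ > n), and for j >= 1, p_n(j) = Σ_{k<=n} f(k)·p_{n−k}(j−1)
p_1 = [1]  (j = 0)
p_2 = [5/8, 3/8]  (j = 0..1)
p_3 = [1/2, 1/2]  (j = 0..1)
p_4 = [1/4, 39/64, 9/64]  (j = 0..2)
E[N_4] = Σ j·p_4(j) = 57/64;  E[N_4²] = Σ j²·p_4(j) = 75/64
Var[N_4] = 75/64 − (57/64)² = 1551/4096

1551/4096


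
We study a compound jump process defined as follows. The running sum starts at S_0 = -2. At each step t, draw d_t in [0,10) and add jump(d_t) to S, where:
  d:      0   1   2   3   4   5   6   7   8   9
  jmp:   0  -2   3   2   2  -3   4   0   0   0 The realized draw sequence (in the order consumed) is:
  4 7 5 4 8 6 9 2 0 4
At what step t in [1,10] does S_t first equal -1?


t=0: S=-2, d=4, jump=2, S_1=0
t=1: S=0, d=7, jump=0, S_2=0
t=2: S=0, d=5, jump=-3, S_3=-3
t=3: S=-3, d=4, jump=2, S_4=-1
t=4: S=-1, d=8, jump=0, S_5=-1
t=5: S=-1, d=6, jump=4, S_6=3
t=6: S=3, d=9, jump=0, S_7=3
t=7: S=3, d=2, jump=3, S_8=6
t=8: S=6, d=0, jump=0, S_9=6
t=9: S=6, d=4, jump=2, S_10=8

4


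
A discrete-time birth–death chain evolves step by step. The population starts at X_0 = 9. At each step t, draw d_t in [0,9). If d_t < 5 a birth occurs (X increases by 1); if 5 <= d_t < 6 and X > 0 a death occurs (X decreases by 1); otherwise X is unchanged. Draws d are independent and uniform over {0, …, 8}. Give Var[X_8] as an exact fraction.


304/81

X can drop by at most 1 per step and X_0 = 9 > T = 8, so X_t >= 9 − t >= 1 > 0 for every t <= 8: the floor at 0 (the 'and X > 0' condition) never binds. Hence X_8 = X_0 + Σ_{t<8} Y_t with i.i.d. increments Y_t = y(d_t) ∈ {+1, −1, 0}.
Outcome values over d=0..8: [1, 1, 1, 1, 1, -1, 0, 0, 0]
Σy = 4, Σy² = 6, M = 9
μ = 4/9 = 4/9,  σ² = 6/9 − (4/9)² = 38/81
Independent increments: Var[X_8] = 8·σ² = 8·(38/81) = 304/81


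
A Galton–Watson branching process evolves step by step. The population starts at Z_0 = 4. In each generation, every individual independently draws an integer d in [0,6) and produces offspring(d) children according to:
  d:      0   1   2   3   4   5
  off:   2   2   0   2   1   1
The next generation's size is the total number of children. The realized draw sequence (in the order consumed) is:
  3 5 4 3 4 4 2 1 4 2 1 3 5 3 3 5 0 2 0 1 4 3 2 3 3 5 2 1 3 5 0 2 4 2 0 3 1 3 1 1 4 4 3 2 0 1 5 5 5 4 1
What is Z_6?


22

gen 0: Z_0=4, draws=[3, 5, 4, 3], offspring=[2, 1, 1, 2], Z_1=6
gen 1: Z_1=6, draws=[4, 4, 2, 1, 4, 2], offspring=[1, 1, 0, 2, 1, 0], Z_2=5
gen 2: Z_2=5, draws=[1, 3, 5, 3, 3], offspring=[2, 2, 1, 2, 2], Z_3=9
gen 3: Z_3=9, draws=[5, 0, 2, 0, 1, 4, 3, 2, 3], offspring=[1, 2, 0, 2, 2, 1, 2, 0, 2], Z_4=12
gen 4: Z_4=12, draws=[3, 5, 2, 1, 3, 5, 0, 2, 4, 2, 0, 3], offspring=[2, 1, 0, 2, 2, 1, 2, 0, 1, 0, 2, 2], Z_5=15
gen 5: Z_5=15, draws=[1, 3, 1, 1, 4, 4, 3, 2, 0, 1, 5, 5, 5, 4, 1], offspring=[2, 2, 2, 2, 1, 1, 2, 0, 2, 2, 1, 1, 1, 1, 2], Z_6=22


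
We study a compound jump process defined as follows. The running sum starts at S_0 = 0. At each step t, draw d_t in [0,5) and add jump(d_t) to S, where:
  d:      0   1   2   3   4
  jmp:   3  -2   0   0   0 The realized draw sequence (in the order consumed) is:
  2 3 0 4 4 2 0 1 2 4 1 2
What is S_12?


2

t=0: S=0, d=2, jump=0, S_1=0
t=1: S=0, d=3, jump=0, S_2=0
t=2: S=0, d=0, jump=3, S_3=3
t=3: S=3, d=4, jump=0, S_4=3
t=4: S=3, d=4, jump=0, S_5=3
t=5: S=3, d=2, jump=0, S_6=3
t=6: S=3, d=0, jump=3, S_7=6
t=7: S=6, d=1, jump=-2, S_8=4
t=8: S=4, d=2, jump=0, S_9=4
t=9: S=4, d=4, jump=0, S_10=4
t=10: S=4, d=1, jump=-2, S_11=2
t=11: S=2, d=2, jump=0, S_12=2


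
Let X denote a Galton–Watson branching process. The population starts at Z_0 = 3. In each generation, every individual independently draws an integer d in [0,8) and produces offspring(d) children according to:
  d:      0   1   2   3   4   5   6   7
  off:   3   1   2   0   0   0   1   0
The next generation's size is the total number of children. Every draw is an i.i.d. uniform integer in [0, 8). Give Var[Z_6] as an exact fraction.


Outcome values over d=0..7: [3, 1, 2, 0, 0, 0, 1, 0]
Σy = 7, Σy² = 15, M = 8
μ = 7/8 = 7/8,  σ² = 15/8 − (7/8)² = 71/64
V_0 = 0, E_0 = 3
V_1 = 71/64·E_0 + (7/8)²·V_0 = 213/64;  E_1 = 21/8
V_2 = 71/64·E_1 + (7/8)²·V_1 = 22365/4096;  E_2 = 147/64
V_3 = 71/64·E_2 + (7/8)²·V_2 = 1763853/262144;  E_3 = 1029/512
V_4 = 71/64·E_3 + (7/8)²·V_3 = 123835005/16777216;  E_4 = 7203/4096
V_5 = 71/64·E_4 + (7/8)²·V_4 = 8162662893/1073741824;  E_5 = 50421/32768
V_6 = 71/64·E_5 + (7/8)²·V_5 = 517276350045/68719476736;  E_6 = 352947/262144

517276350045/68719476736


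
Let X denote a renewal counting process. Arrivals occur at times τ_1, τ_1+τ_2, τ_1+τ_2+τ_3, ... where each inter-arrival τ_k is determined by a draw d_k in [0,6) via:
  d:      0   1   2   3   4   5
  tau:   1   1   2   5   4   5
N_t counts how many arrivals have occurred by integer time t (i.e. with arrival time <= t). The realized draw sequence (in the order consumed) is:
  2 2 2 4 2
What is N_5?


draw d_1=2: τ_1=2, arrival time A_1=2
draw d_2=2: τ_2=2, arrival time A_2=4
draw d_3=2: τ_3=2, arrival time A_3=6
draw d_4=4: τ_4=4, arrival time A_4=10
draw d_5=2: τ_5=2, arrival time A_5=12
N_t over t=0..5: 0:0 1:0 2:1 3:1 4:2 5:2

2


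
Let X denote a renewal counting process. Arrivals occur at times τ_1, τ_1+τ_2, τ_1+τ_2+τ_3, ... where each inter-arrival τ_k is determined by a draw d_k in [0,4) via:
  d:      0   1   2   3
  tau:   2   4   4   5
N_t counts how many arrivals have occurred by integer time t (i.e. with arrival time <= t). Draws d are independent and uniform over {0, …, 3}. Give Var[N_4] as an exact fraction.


71/256

Inter-arrival values over d=0..3: [2, 4, 4, 5]
Each d has probability 1/4, so the pmf of τ is: f(2) = 1/4, f(4) = 1/2, f(5) = 1/4
Let p_n(j) = P(N_n = j), with p_0 = [1]. Condition on τ_1: p_n(0) = P(τ > n), and for j >= 1, p_n(j) = Σ_{k<=n} f(k)·p_{n−k}(j−1)
p_1 = [1]  (j = 0)
p_2 = [3/4, 1/4]  (j = 0..1)
p_3 = [3/4, 1/4]  (j = 0..1)
p_4 = [1/4, 11/16, 1/16]  (j = 0..2)
E[N_4] = Σ j·p_4(j) = 13/16;  E[N_4²] = Σ j²·p_4(j) = 15/16
Var[N_4] = 15/16 − (13/16)² = 71/256


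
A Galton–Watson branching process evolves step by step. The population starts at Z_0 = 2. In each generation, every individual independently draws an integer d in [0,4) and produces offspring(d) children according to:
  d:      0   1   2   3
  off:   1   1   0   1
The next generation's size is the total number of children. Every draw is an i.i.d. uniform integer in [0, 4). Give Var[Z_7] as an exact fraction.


31048839/134217728

Outcome values over d=0..3: [1, 1, 0, 1]
Σy = 3, Σy² = 3, M = 4
μ = 3/4 = 3/4,  σ² = 3/4 − (3/4)² = 3/16
V_0 = 0, E_0 = 2
V_1 = 3/16·E_0 + (3/4)²·V_0 = 3/8;  E_1 = 3/2
V_2 = 3/16·E_1 + (3/4)²·V_1 = 63/128;  E_2 = 9/8
V_3 = 3/16·E_2 + (3/4)²·V_2 = 999/2048;  E_3 = 27/32
V_4 = 3/16·E_3 + (3/4)²·V_3 = 14175/32768;  E_4 = 81/128
V_5 = 3/16·E_4 + (3/4)²·V_4 = 189783/524288;  E_5 = 243/512
V_6 = 3/16·E_5 + (3/4)²·V_5 = 2454543/8388608;  E_6 = 729/2048
V_7 = 3/16·E_6 + (3/4)²·V_6 = 31048839/134217728;  E_7 = 2187/8192


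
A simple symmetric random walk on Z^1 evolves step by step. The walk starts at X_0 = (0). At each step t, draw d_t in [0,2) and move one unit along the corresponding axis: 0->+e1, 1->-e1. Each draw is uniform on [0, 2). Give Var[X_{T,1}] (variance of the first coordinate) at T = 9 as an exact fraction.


9

Outcome values over d=0..1: [1, -1]
Σy = 0, Σy² = 2, M = 2
μ = 0/2 = 0,  σ² = 2/2 − (0)² = 1
Independent increments: Var[X_9] = 9·σ² = 9·(1) = 9


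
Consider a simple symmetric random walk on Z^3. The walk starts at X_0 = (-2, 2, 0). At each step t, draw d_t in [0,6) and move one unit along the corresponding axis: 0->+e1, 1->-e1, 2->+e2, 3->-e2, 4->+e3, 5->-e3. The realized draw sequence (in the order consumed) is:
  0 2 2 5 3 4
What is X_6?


t=0: X=(-2, 2, 0), d=0 → +e1, X_1=(-1, 2, 0)
t=1: X=(-1, 2, 0), d=2 → +e2, X_2=(-1, 3, 0)
t=2: X=(-1, 3, 0), d=2 → +e2, X_3=(-1, 4, 0)
t=3: X=(-1, 4, 0), d=5 → -e3, X_4=(-1, 4, -1)
t=4: X=(-1, 4, -1), d=3 → -e2, X_5=(-1, 3, -1)
t=5: X=(-1, 3, -1), d=4 → +e3, X_6=(-1, 3, 0)

(-1, 3, 0)


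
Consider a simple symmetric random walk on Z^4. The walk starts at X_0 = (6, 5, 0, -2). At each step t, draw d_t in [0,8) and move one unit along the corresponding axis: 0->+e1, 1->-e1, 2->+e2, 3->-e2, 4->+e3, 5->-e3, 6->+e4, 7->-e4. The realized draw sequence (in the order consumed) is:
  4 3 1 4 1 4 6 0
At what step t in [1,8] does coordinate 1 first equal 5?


t=0: X=(6, 5, 0, -2), d=4 → +e3, X_1=(6, 5, 1, -2)
t=1: X=(6, 5, 1, -2), d=3 → -e2, X_2=(6, 4, 1, -2)
t=2: X=(6, 4, 1, -2), d=1 → -e1, X_3=(5, 4, 1, -2)
t=3: X=(5, 4, 1, -2), d=4 → +e3, X_4=(5, 4, 2, -2)
t=4: X=(5, 4, 2, -2), d=1 → -e1, X_5=(4, 4, 2, -2)
t=5: X=(4, 4, 2, -2), d=4 → +e3, X_6=(4, 4, 3, -2)
t=6: X=(4, 4, 3, -2), d=6 → +e4, X_7=(4, 4, 3, -1)
t=7: X=(4, 4, 3, -1), d=0 → +e1, X_8=(5, 4, 3, -1)

3


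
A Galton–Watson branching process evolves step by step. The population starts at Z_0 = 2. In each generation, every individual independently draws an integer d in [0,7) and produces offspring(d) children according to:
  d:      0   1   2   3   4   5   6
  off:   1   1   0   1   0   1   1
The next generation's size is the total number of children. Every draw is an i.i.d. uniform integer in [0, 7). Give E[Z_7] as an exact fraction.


Outcome values over d=0..6: [1, 1, 0, 1, 0, 1, 1]
Σy = 5, Σy² = 5, M = 7
μ = 5/7 = 5/7,  σ² = 5/7 − (5/7)² = 10/49
E[Z_0] = 2
E[Z_1] = 5/7·E[Z_0] = 10/7
E[Z_2] = 5/7·E[Z_1] = 50/49
E[Z_3] = 5/7·E[Z_2] = 250/343
E[Z_4] = 5/7·E[Z_3] = 1250/2401
E[Z_5] = 5/7·E[Z_4] = 6250/16807
E[Z_6] = 5/7·E[Z_5] = 31250/117649
E[Z_7] = 5/7·E[Z_6] = 156250/823543

156250/823543


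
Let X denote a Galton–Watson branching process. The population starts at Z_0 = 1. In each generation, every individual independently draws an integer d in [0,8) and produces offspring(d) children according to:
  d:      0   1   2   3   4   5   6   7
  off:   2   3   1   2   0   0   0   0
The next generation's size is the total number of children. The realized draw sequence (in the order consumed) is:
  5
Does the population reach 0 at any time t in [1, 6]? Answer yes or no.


yes

gen 0: Z_0=1, draws=[5], offspring=[0], Z_1=0
gen 1: Z_1=0, draws=[], offspring=[], Z_2=0
gen 2: Z_2=0, draws=[], offspring=[], Z_3=0
gen 3: Z_3=0, draws=[], offspring=[], Z_4=0
gen 4: Z_4=0, draws=[], offspring=[], Z_5=0
gen 5: Z_5=0, draws=[], offspring=[], Z_6=0


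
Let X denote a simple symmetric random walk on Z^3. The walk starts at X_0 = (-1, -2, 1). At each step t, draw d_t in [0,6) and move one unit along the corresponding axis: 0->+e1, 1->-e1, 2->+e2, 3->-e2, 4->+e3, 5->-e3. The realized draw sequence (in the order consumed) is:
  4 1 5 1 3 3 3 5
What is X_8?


(-3, -5, 0)

t=0: X=(-1, -2, 1), d=4 → +e3, X_1=(-1, -2, 2)
t=1: X=(-1, -2, 2), d=1 → -e1, X_2=(-2, -2, 2)
t=2: X=(-2, -2, 2), d=5 → -e3, X_3=(-2, -2, 1)
t=3: X=(-2, -2, 1), d=1 → -e1, X_4=(-3, -2, 1)
t=4: X=(-3, -2, 1), d=3 → -e2, X_5=(-3, -3, 1)
t=5: X=(-3, -3, 1), d=3 → -e2, X_6=(-3, -4, 1)
t=6: X=(-3, -4, 1), d=3 → -e2, X_7=(-3, -5, 1)
t=7: X=(-3, -5, 1), d=5 → -e3, X_8=(-3, -5, 0)


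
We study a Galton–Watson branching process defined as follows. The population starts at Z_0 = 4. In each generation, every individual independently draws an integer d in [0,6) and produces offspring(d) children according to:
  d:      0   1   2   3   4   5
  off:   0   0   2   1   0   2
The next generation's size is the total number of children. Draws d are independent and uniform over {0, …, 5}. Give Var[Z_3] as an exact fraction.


Outcome values over d=0..5: [0, 0, 2, 1, 0, 2]
Σy = 5, Σy² = 9, M = 6
μ = 5/6 = 5/6,  σ² = 9/6 − (5/6)² = 29/36
V_0 = 0, E_0 = 4
V_1 = 29/36·E_0 + (5/6)²·V_0 = 29/9;  E_1 = 10/3
V_2 = 29/36·E_1 + (5/6)²·V_1 = 1595/324;  E_2 = 25/9
V_3 = 29/36·E_2 + (5/6)²·V_2 = 65975/11664;  E_3 = 125/54

65975/11664


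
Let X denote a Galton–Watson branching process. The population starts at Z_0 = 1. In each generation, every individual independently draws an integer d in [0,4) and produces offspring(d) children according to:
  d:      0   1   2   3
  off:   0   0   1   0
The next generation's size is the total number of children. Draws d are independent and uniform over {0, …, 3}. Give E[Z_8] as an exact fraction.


Outcome values over d=0..3: [0, 0, 1, 0]
Σy = 1, Σy² = 1, M = 4
μ = 1/4 = 1/4,  σ² = 1/4 − (1/4)² = 3/16
E[Z_0] = 1
E[Z_1] = 1/4·E[Z_0] = 1/4
E[Z_2] = 1/4·E[Z_1] = 1/16
E[Z_3] = 1/4·E[Z_2] = 1/64
E[Z_4] = 1/4·E[Z_3] = 1/256
E[Z_5] = 1/4·E[Z_4] = 1/1024
E[Z_6] = 1/4·E[Z_5] = 1/4096
E[Z_7] = 1/4·E[Z_6] = 1/16384
E[Z_8] = 1/4·E[Z_7] = 1/65536

1/65536


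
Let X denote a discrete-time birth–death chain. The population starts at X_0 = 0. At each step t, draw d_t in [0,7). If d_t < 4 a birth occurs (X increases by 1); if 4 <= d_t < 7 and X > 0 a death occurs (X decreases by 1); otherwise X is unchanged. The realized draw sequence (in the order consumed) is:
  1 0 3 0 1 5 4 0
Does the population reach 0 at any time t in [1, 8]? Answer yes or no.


no

t=0: X=0, d=1 → birth, X_1=1
t=1: X=1, d=0 → birth, X_2=2
t=2: X=2, d=3 → birth, X_3=3
t=3: X=3, d=0 → birth, X_4=4
t=4: X=4, d=1 → birth, X_5=5
t=5: X=5, d=5 → death, X_6=4
t=6: X=4, d=4 → death, X_7=3
t=7: X=3, d=0 → birth, X_8=4


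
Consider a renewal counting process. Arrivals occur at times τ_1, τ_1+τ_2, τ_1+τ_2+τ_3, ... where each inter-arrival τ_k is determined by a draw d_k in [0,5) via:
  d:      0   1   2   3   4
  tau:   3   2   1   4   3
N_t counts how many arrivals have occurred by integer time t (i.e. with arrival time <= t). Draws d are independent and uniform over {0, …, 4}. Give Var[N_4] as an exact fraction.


Inter-arrival values over d=0..4: [3, 2, 1, 4, 3]
Each d has probability 1/5, so the pmf of τ is: f(1) = 1/5, f(2) = 1/5, f(3) = 2/5, f(4) = 1/5
Let p_n(j) = P(N_n = j), with p_0 = [1]. Condition on τ_1: p_n(0) = P(τ > n), and for j >= 1, p_n(j) = Σ_{k<=n} f(k)·p_{n−k}(j−1)
p_1 = [4/5, 1/5]  (j = 0..1)
p_2 = [3/5, 9/25, 1/25]  (j = 0..2)
p_3 = [1/5, 17/25, 14/125, 1/125]  (j = 0..3)
p_4 = [0, 17/25, 36/125, 19/625, 1/625]  (j = 0..4)
E[N_4] = Σ j·p_4(j) = 846/625;  E[N_4²] = Σ j²·p_4(j) = 1332/625
Var[N_4] = 1332/625 − (846/625)² = 116784/390625

116784/390625


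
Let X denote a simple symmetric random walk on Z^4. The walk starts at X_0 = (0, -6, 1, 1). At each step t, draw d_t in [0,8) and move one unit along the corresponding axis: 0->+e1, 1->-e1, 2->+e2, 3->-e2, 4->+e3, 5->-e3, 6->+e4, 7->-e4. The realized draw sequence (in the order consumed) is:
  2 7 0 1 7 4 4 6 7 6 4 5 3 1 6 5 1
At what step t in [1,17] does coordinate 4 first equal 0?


2

t=0: X=(0, -6, 1, 1), d=2 → +e2, X_1=(0, -5, 1, 1)
t=1: X=(0, -5, 1, 1), d=7 → -e4, X_2=(0, -5, 1, 0)
t=2: X=(0, -5, 1, 0), d=0 → +e1, X_3=(1, -5, 1, 0)
t=3: X=(1, -5, 1, 0), d=1 → -e1, X_4=(0, -5, 1, 0)
t=4: X=(0, -5, 1, 0), d=7 → -e4, X_5=(0, -5, 1, -1)
t=5: X=(0, -5, 1, -1), d=4 → +e3, X_6=(0, -5, 2, -1)
t=6: X=(0, -5, 2, -1), d=4 → +e3, X_7=(0, -5, 3, -1)
t=7: X=(0, -5, 3, -1), d=6 → +e4, X_8=(0, -5, 3, 0)
t=8: X=(0, -5, 3, 0), d=7 → -e4, X_9=(0, -5, 3, -1)
t=9: X=(0, -5, 3, -1), d=6 → +e4, X_10=(0, -5, 3, 0)
t=10: X=(0, -5, 3, 0), d=4 → +e3, X_11=(0, -5, 4, 0)
t=11: X=(0, -5, 4, 0), d=5 → -e3, X_12=(0, -5, 3, 0)
t=12: X=(0, -5, 3, 0), d=3 → -e2, X_13=(0, -6, 3, 0)
t=13: X=(0, -6, 3, 0), d=1 → -e1, X_14=(-1, -6, 3, 0)
t=14: X=(-1, -6, 3, 0), d=6 → +e4, X_15=(-1, -6, 3, 1)
t=15: X=(-1, -6, 3, 1), d=5 → -e3, X_16=(-1, -6, 2, 1)
t=16: X=(-1, -6, 2, 1), d=1 → -e1, X_17=(-2, -6, 2, 1)


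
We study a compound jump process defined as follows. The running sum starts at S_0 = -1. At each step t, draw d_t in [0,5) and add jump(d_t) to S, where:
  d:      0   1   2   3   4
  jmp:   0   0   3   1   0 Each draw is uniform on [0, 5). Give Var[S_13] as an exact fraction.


Outcome values over d=0..4: [0, 0, 3, 1, 0]
Σy = 4, Σy² = 10, M = 5
μ = 4/5 = 4/5,  σ² = 10/5 − (4/5)² = 34/25
Independent increments: Var[S_13] = 13·σ² = 13·(34/25) = 442/25

442/25


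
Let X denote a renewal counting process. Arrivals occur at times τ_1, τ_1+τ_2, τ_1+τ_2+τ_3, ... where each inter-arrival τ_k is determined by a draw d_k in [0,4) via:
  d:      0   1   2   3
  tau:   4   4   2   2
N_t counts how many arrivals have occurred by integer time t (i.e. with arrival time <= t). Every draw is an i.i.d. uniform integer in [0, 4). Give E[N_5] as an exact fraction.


5/4

Inter-arrival values over d=0..3: [4, 4, 2, 2]
Each d has probability 1/4, so the pmf of τ is: f(2) = 1/2, f(4) = 1/2
Renewal equation for m(n) = E[N_n]: condition on τ_1 = k (if k <= n, one arrival plus a fresh copy on the remaining n−k steps): m(n) = F(n) + Σ_{k<=n} f(k)·m(n−k), where F(n) = P(τ <= n) and m(0) = 0
m(1) = F(1) = 0
m(2) = F(2) = 1/2
m(3) = F(3) = 1/2
m(4) = F(4) + f(2)·m(2) = 1 + 1/2·1/2 = 5/4
m(5) = F(5) + f(2)·m(3) = 1 + 1/2·1/2 = 5/4
E[N_5] = m(5) = 5/4


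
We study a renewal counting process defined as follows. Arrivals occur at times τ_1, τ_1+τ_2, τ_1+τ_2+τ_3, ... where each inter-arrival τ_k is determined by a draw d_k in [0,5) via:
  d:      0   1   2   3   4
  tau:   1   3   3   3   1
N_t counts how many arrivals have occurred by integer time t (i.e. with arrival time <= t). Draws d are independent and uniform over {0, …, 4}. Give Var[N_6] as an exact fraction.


Inter-arrival values over d=0..4: [1, 3, 3, 3, 1]
Each d has probability 1/5, so the pmf of τ is: f(1) = 2/5, f(3) = 3/5
Let p_n(j) = P(N_n = j), with p_0 = [1]. Condition on τ_1: p_n(0) = P(τ > n), and for j >= 1, p_n(j) = Σ_{k<=n} f(k)·p_{n−k}(j−1)
p_1 = [3/5, 2/5]  (j = 0..1)
p_2 = [3/5, 6/25, 4/25]  (j = 0..2)
p_3 = [0, 21/25, 12/125, 8/125]  (j = 0..3)
p_4 = [0, 9/25, 72/125, 24/625, 16/625]  (j = 0..4)
p_5 = [0, 9/25, 36/125, 204/625, 48/3125, 32/3125]  (j = 0..5)
p_6 = [0, 0, 81/125, 108/625, 528/3125, 96/15625, 64/15625]  (j = 0..6)
E[N_6] = Σ j·p_6(j) = 39774/15625;  E[N_6²] = Σ j²·p_6(j) = 111744/15625
Var[N_6] = 111744/15625 − (39774/15625)² = 164028924/244140625

164028924/244140625


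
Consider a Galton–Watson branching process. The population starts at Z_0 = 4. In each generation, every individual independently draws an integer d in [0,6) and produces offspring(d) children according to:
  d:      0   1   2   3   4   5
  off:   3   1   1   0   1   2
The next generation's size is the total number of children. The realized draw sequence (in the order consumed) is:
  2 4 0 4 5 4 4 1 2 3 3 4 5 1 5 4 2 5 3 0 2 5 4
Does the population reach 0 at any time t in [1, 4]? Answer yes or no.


no

gen 0: Z_0=4, draws=[2, 4, 0, 4], offspring=[1, 1, 3, 1], Z_1=6
gen 1: Z_1=6, draws=[5, 4, 4, 1, 2, 3], offspring=[2, 1, 1, 1, 1, 0], Z_2=6
gen 2: Z_2=6, draws=[3, 4, 5, 1, 5, 4], offspring=[0, 1, 2, 1, 2, 1], Z_3=7
gen 3: Z_3=7, draws=[2, 5, 3, 0, 2, 5, 4], offspring=[1, 2, 0, 3, 1, 2, 1], Z_4=10


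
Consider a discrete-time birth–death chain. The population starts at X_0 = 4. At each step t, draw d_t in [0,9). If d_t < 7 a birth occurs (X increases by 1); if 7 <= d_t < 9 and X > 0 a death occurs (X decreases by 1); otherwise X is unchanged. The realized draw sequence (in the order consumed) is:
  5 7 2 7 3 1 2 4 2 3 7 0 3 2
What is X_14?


t=0: X=4, d=5 → birth, X_1=5
t=1: X=5, d=7 → death, X_2=4
t=2: X=4, d=2 → birth, X_3=5
t=3: X=5, d=7 → death, X_4=4
t=4: X=4, d=3 → birth, X_5=5
t=5: X=5, d=1 → birth, X_6=6
t=6: X=6, d=2 → birth, X_7=7
t=7: X=7, d=4 → birth, X_8=8
t=8: X=8, d=2 → birth, X_9=9
t=9: X=9, d=3 → birth, X_10=10
t=10: X=10, d=7 → death, X_11=9
t=11: X=9, d=0 → birth, X_12=10
t=12: X=10, d=3 → birth, X_13=11
t=13: X=11, d=2 → birth, X_14=12

12


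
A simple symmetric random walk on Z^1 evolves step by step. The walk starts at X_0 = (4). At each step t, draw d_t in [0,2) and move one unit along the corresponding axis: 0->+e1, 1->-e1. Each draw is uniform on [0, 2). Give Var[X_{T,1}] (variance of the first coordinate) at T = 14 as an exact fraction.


Outcome values over d=0..1: [1, -1]
Σy = 0, Σy² = 2, M = 2
μ = 0/2 = 0,  σ² = 2/2 − (0)² = 1
Independent increments: Var[X_14] = 14·σ² = 14·(1) = 14

14


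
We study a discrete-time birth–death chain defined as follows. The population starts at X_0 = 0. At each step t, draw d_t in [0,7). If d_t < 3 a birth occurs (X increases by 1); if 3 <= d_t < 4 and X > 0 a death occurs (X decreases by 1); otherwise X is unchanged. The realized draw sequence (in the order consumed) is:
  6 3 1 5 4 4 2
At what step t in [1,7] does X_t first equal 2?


t=0: X=0, d=6 → hold, X_1=0
t=1: X=0, d=3 → hold, X_2=0
t=2: X=0, d=1 → birth, X_3=1
t=3: X=1, d=5 → hold, X_4=1
t=4: X=1, d=4 → hold, X_5=1
t=5: X=1, d=4 → hold, X_6=1
t=6: X=1, d=2 → birth, X_7=2

7


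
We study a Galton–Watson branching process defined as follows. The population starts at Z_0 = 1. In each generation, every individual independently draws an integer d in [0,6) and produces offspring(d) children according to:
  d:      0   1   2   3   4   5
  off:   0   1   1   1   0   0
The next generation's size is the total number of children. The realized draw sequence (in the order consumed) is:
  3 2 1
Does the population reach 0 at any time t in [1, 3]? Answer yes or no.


no

gen 0: Z_0=1, draws=[3], offspring=[1], Z_1=1
gen 1: Z_1=1, draws=[2], offspring=[1], Z_2=1
gen 2: Z_2=1, draws=[1], offspring=[1], Z_3=1


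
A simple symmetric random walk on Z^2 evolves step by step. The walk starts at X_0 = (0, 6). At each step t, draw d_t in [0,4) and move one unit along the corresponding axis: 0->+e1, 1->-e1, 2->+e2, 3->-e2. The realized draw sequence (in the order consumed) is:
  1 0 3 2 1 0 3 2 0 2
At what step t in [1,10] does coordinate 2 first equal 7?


10

t=0: X=(0, 6), d=1 → -e1, X_1=(-1, 6)
t=1: X=(-1, 6), d=0 → +e1, X_2=(0, 6)
t=2: X=(0, 6), d=3 → -e2, X_3=(0, 5)
t=3: X=(0, 5), d=2 → +e2, X_4=(0, 6)
t=4: X=(0, 6), d=1 → -e1, X_5=(-1, 6)
t=5: X=(-1, 6), d=0 → +e1, X_6=(0, 6)
t=6: X=(0, 6), d=3 → -e2, X_7=(0, 5)
t=7: X=(0, 5), d=2 → +e2, X_8=(0, 6)
t=8: X=(0, 6), d=0 → +e1, X_9=(1, 6)
t=9: X=(1, 6), d=2 → +e2, X_10=(1, 7)


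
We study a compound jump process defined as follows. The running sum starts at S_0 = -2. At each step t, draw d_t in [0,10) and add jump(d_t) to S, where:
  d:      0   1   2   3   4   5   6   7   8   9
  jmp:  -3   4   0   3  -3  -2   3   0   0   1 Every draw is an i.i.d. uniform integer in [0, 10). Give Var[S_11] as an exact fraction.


Outcome values over d=0..9: [-3, 4, 0, 3, -3, -2, 3, 0, 0, 1]
Σy = 3, Σy² = 57, M = 10
μ = 3/10 = 3/10,  σ² = 57/10 − (3/10)² = 561/100
Independent increments: Var[S_11] = 11·σ² = 11·(561/100) = 6171/100

6171/100


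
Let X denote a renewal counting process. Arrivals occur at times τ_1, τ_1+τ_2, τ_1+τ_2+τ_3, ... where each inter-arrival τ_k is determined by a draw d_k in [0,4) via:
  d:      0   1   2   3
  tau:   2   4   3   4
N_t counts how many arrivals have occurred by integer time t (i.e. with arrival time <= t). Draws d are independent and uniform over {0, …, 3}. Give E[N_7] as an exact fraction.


Inter-arrival values over d=0..3: [2, 4, 3, 4]
Each d has probability 1/4, so the pmf of τ is: f(2) = 1/4, f(3) = 1/4, f(4) = 1/2
Renewal equation for m(n) = E[N_n]: condition on τ_1 = k (if k <= n, one arrival plus a fresh copy on the remaining n−k steps): m(n) = F(n) + Σ_{k<=n} f(k)·m(n−k), where F(n) = P(τ <= n) and m(0) = 0
m(1) = F(1) = 0
m(2) = F(2) = 1/4
m(3) = F(3) = 1/2
m(4) = F(4) + f(2)·m(2) = 1 + 1/4·1/4 = 17/16
m(5) = F(5) + f(2)·m(3) + f(3)·m(2) = 1 + 1/4·1/2 + 1/4·1/4 = 19/16
m(6) = F(6) + f(2)·m(4) + f(3)·m(3) + f(4)·m(2) = 1 + 1/4·17/16 + 1/4·1/2 + 1/2·1/4 = 97/64
m(7) = F(7) + f(2)·m(5) + f(3)·m(4) + f(4)·m(3) = 1 + 1/4·19/16 + 1/4·17/16 + 1/2·1/2 = 29/16
E[N_7] = m(7) = 29/16

29/16


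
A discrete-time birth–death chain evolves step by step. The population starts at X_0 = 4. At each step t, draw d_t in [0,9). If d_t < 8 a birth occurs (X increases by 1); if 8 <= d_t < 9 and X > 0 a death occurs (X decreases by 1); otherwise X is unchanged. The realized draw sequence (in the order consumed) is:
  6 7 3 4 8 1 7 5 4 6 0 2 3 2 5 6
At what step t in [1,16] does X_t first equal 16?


t=0: X=4, d=6 → birth, X_1=5
t=1: X=5, d=7 → birth, X_2=6
t=2: X=6, d=3 → birth, X_3=7
t=3: X=7, d=4 → birth, X_4=8
t=4: X=8, d=8 → death, X_5=7
t=5: X=7, d=1 → birth, X_6=8
t=6: X=8, d=7 → birth, X_7=9
t=7: X=9, d=5 → birth, X_8=10
t=8: X=10, d=4 → birth, X_9=11
t=9: X=11, d=6 → birth, X_10=12
t=10: X=12, d=0 → birth, X_11=13
t=11: X=13, d=2 → birth, X_12=14
t=12: X=14, d=3 → birth, X_13=15
t=13: X=15, d=2 → birth, X_14=16
t=14: X=16, d=5 → birth, X_15=17
t=15: X=17, d=6 → birth, X_16=18

14


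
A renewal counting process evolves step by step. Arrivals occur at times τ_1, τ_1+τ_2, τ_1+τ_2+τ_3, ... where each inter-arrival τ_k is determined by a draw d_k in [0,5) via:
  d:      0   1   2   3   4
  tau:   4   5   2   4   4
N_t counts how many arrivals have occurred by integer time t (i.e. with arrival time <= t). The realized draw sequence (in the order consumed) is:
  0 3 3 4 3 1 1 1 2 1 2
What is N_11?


draw d_1=0: τ_1=4, arrival time A_1=4
draw d_2=3: τ_2=4, arrival time A_2=8
draw d_3=3: τ_3=4, arrival time A_3=12
draw d_4=4: τ_4=4, arrival time A_4=16
draw d_5=3: τ_5=4, arrival time A_5=20
draw d_6=1: τ_6=5, arrival time A_6=25
draw d_7=1: τ_7=5, arrival time A_7=30
draw d_8=1: τ_8=5, arrival time A_8=35
draw d_9=2: τ_9=2, arrival time A_9=37
draw d_10=1: τ_10=5, arrival time A_10=42
draw d_11=2: τ_11=2, arrival time A_11=44
N_t over t=0..11: 0:0 1:0 2:0 3:0 4:1 5:1 6:1 7:1 8:2 9:2 10:2 11:2

2


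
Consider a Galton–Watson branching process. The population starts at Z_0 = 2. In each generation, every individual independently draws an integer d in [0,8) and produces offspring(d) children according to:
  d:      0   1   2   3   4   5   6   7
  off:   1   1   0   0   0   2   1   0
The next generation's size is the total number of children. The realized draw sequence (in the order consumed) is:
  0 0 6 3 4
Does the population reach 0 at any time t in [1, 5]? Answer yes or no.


yes

gen 0: Z_0=2, draws=[0, 0], offspring=[1, 1], Z_1=2
gen 1: Z_1=2, draws=[6, 3], offspring=[1, 0], Z_2=1
gen 2: Z_2=1, draws=[4], offspring=[0], Z_3=0
gen 3: Z_3=0, draws=[], offspring=[], Z_4=0
gen 4: Z_4=0, draws=[], offspring=[], Z_5=0


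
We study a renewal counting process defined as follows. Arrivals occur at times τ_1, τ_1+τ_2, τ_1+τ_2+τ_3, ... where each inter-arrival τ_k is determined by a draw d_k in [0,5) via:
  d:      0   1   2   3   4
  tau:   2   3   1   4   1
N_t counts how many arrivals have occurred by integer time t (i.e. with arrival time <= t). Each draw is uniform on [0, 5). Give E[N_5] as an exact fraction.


6722/3125

Inter-arrival values over d=0..4: [2, 3, 1, 4, 1]
Each d has probability 1/5, so the pmf of τ is: f(1) = 2/5, f(2) = 1/5, f(3) = 1/5, f(4) = 1/5
Renewal equation for m(n) = E[N_n]: condition on τ_1 = k (if k <= n, one arrival plus a fresh copy on the remaining n−k steps): m(n) = F(n) + Σ_{k<=n} f(k)·m(n−k), where F(n) = P(τ <= n) and m(0) = 0
m(1) = F(1) = 2/5
m(2) = F(2) + f(1)·m(1) = 3/5 + 2/5·2/5 = 19/25
m(3) = F(3) + f(1)·m(2) + f(2)·m(1) = 4/5 + 2/5·19/25 + 1/5·2/5 = 148/125
m(4) = F(4) + f(1)·m(3) + f(2)·m(2) + f(3)·m(1) = 1 + 2/5·148/125 + 1/5·19/25 + 1/5·2/5 = 1066/625
m(5) = F(5) + f(1)·m(4) + f(2)·m(3) + f(3)·m(2) + f(4)·m(1) = 1 + 2/5·1066/625 + 1/5·148/125 + 1/5·19/25 + 1/5·2/5 = 6722/3125
E[N_5] = m(5) = 6722/3125


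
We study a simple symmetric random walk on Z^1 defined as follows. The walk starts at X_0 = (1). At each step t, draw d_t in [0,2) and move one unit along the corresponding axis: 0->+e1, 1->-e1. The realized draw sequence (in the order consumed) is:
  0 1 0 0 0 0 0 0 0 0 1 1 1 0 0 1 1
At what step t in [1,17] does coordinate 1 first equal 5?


t=0: X=(1), d=0 → +e1, X_1=(2)
t=1: X=(2), d=1 → -e1, X_2=(1)
t=2: X=(1), d=0 → +e1, X_3=(2)
t=3: X=(2), d=0 → +e1, X_4=(3)
t=4: X=(3), d=0 → +e1, X_5=(4)
t=5: X=(4), d=0 → +e1, X_6=(5)
t=6: X=(5), d=0 → +e1, X_7=(6)
t=7: X=(6), d=0 → +e1, X_8=(7)
t=8: X=(7), d=0 → +e1, X_9=(8)
t=9: X=(8), d=0 → +e1, X_10=(9)
t=10: X=(9), d=1 → -e1, X_11=(8)
t=11: X=(8), d=1 → -e1, X_12=(7)
t=12: X=(7), d=1 → -e1, X_13=(6)
t=13: X=(6), d=0 → +e1, X_14=(7)
t=14: X=(7), d=0 → +e1, X_15=(8)
t=15: X=(8), d=1 → -e1, X_16=(7)
t=16: X=(7), d=1 → -e1, X_17=(6)

6


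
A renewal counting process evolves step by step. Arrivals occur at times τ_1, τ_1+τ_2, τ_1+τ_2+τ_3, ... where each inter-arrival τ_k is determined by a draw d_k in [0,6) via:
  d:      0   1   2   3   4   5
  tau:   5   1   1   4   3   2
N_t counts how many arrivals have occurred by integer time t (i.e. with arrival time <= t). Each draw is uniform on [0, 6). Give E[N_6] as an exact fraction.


Inter-arrival values over d=0..5: [5, 1, 1, 4, 3, 2]
Each d has probability 1/6, so the pmf of τ is: f(1) = 1/3, f(2) = 1/6, f(3) = 1/6, f(4) = 1/6, f(5) = 1/6
Renewal equation for m(n) = E[N_n]: condition on τ_1 = k (if k <= n, one arrival plus a fresh copy on the remaining n−k steps): m(n) = F(n) + Σ_{k<=n} f(k)·m(n−k), where F(n) = P(τ <= n) and m(0) = 0
m(1) = F(1) = 1/3
m(2) = F(2) + f(1)·m(1) = 1/2 + 1/3·1/3 = 11/18
m(3) = F(3) + f(1)·m(2) + f(2)·m(1) = 2/3 + 1/3·11/18 + 1/6·1/3 = 25/27
m(4) = F(4) + f(1)·m(3) + f(2)·m(2) + f(3)·m(1) = 5/6 + 1/3·25/27 + 1/6·11/18 + 1/6·1/3 = 421/324
m(5) = F(5) + f(1)·m(4) + f(2)·m(3) + f(3)·m(2) + f(4)·m(1) = 1 + 1/3·421/324 + 1/6·25/27 + 1/6·11/18 + 1/6·1/3 = 424/243
m(6) = F(6) + f(1)·m(5) + f(2)·m(4) + f(3)·m(3) + f(4)·m(2) + f(5)·m(1) = 1 + 1/3·424/243 + 1/6·421/324 + 1/6·25/27 + 1/6·11/18 + 1/6·1/3 = 12305/5832
E[N_6] = m(6) = 12305/5832

12305/5832


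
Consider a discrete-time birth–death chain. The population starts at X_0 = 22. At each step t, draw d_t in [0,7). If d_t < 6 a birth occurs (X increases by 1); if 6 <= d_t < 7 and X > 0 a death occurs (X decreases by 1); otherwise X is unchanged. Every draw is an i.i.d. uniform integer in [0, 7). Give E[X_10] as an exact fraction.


204/7

X can drop by at most 1 per step and X_0 = 22 > T = 10, so X_t >= 22 − t >= 12 > 0 for every t <= 10: the floor at 0 (the 'and X > 0' condition) never binds. Hence X_10 = X_0 + Σ_{t<10} Y_t with i.i.d. increments Y_t = y(d_t) ∈ {+1, −1, 0}.
Outcome values over d=0..6: [1, 1, 1, 1, 1, 1, -1]
Σy = 5, Σy² = 7, M = 7
μ = 5/7 = 5/7,  σ² = 7/7 − (5/7)² = 24/49
E[X_10] = 22 + 10·(5/7) = 204/7


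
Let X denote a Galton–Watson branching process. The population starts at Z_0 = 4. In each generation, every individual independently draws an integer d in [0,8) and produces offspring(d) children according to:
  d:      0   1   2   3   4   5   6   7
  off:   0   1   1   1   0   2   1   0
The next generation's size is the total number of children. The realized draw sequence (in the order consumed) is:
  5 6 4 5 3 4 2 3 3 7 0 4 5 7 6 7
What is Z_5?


0

gen 0: Z_0=4, draws=[5, 6, 4, 5], offspring=[2, 1, 0, 2], Z_1=5
gen 1: Z_1=5, draws=[3, 4, 2, 3, 3], offspring=[1, 0, 1, 1, 1], Z_2=4
gen 2: Z_2=4, draws=[7, 0, 4, 5], offspring=[0, 0, 0, 2], Z_3=2
gen 3: Z_3=2, draws=[7, 6], offspring=[0, 1], Z_4=1
gen 4: Z_4=1, draws=[7], offspring=[0], Z_5=0


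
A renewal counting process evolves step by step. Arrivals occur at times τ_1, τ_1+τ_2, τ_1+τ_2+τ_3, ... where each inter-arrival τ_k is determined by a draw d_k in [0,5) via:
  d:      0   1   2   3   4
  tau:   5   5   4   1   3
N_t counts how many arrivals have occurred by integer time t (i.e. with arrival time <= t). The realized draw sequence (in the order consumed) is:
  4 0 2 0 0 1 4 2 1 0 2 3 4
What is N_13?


draw d_1=4: τ_1=3, arrival time A_1=3
draw d_2=0: τ_2=5, arrival time A_2=8
draw d_3=2: τ_3=4, arrival time A_3=12
draw d_4=0: τ_4=5, arrival time A_4=17
draw d_5=0: τ_5=5, arrival time A_5=22
draw d_6=1: τ_6=5, arrival time A_6=27
draw d_7=4: τ_7=3, arrival time A_7=30
draw d_8=2: τ_8=4, arrival time A_8=34
draw d_9=1: τ_9=5, arrival time A_9=39
draw d_10=0: τ_10=5, arrival time A_10=44
draw d_11=2: τ_11=4, arrival time A_11=48
draw d_12=3: τ_12=1, arrival time A_12=49
draw d_13=4: τ_13=3, arrival time A_13=52
N_t over t=0..13: 0:0 1:0 2:0 3:1 4:1 5:1 6:1 7:1 8:2 9:2 10:2 11:2 12:3 13:3

3


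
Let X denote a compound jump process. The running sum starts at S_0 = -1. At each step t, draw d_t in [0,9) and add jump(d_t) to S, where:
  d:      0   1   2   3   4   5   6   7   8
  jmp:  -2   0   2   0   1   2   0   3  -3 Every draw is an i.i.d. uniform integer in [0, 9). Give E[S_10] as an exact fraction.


Outcome values over d=0..8: [-2, 0, 2, 0, 1, 2, 0, 3, -3]
Σy = 3, Σy² = 31, M = 9
μ = 3/9 = 1/3,  σ² = 31/9 − (1/3)² = 10/3
E[S_10] = -1 + 10·(1/3) = 7/3

7/3


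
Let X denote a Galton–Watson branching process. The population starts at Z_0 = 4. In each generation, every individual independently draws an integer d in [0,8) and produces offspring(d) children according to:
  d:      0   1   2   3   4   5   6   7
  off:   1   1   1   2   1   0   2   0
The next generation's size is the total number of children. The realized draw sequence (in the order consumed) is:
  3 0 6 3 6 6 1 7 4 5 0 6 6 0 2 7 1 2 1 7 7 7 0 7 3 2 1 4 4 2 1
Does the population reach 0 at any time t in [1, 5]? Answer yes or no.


gen 0: Z_0=4, draws=[3, 0, 6, 3], offspring=[2, 1, 2, 2], Z_1=7
gen 1: Z_1=7, draws=[6, 6, 1, 7, 4, 5, 0], offspring=[2, 2, 1, 0, 1, 0, 1], Z_2=7
gen 2: Z_2=7, draws=[6, 6, 0, 2, 7, 1, 2], offspring=[2, 2, 1, 1, 0, 1, 1], Z_3=8
gen 3: Z_3=8, draws=[1, 7, 7, 7, 0, 7, 3, 2], offspring=[1, 0, 0, 0, 1, 0, 2, 1], Z_4=5
gen 4: Z_4=5, draws=[1, 4, 4, 2, 1], offspring=[1, 1, 1, 1, 1], Z_5=5

no


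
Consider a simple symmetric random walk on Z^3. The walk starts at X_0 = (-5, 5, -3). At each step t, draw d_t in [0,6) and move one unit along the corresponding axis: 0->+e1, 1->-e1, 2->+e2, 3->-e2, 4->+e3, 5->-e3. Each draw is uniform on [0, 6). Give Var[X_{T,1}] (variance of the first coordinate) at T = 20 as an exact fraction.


20/3

Outcome values over d=0..5: [1, -1, 0, 0, 0, 0]
Σy = 0, Σy² = 2, M = 6
μ = 0/6 = 0,  σ² = 2/6 − (0)² = 1/3
Independent increments: Var[X_20] = 20·σ² = 20·(1/3) = 20/3


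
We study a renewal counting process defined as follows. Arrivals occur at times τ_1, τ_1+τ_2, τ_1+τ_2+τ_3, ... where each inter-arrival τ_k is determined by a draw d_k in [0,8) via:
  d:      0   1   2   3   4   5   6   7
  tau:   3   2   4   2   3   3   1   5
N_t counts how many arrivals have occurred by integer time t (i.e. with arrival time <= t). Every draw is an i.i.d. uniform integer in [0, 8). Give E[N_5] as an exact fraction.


49481/32768

Inter-arrival values over d=0..7: [3, 2, 4, 2, 3, 3, 1, 5]
Each d has probability 1/8, so the pmf of τ is: f(1) = 1/8, f(2) = 1/4, f(3) = 3/8, f(4) = 1/8, f(5) = 1/8
Renewal equation for m(n) = E[N_n]: condition on τ_1 = k (if k <= n, one arrival plus a fresh copy on the remaining n−k steps): m(n) = F(n) + Σ_{k<=n} f(k)·m(n−k), where F(n) = P(τ <= n) and m(0) = 0
m(1) = F(1) = 1/8
m(2) = F(2) + f(1)·m(1) = 3/8 + 1/8·1/8 = 25/64
m(3) = F(3) + f(1)·m(2) + f(2)·m(1) = 3/4 + 1/8·25/64 + 1/4·1/8 = 425/512
m(4) = F(4) + f(1)·m(3) + f(2)·m(2) + f(3)·m(1) = 7/8 + 1/8·425/512 + 1/4·25/64 + 3/8·1/8 = 4601/4096
m(5) = F(5) + f(1)·m(4) + f(2)·m(3) + f(3)·m(2) + f(4)·m(1) = 1 + 1/8·4601/4096 + 1/4·425/512 + 3/8·25/64 + 1/8·1/8 = 49481/32768
E[N_5] = m(5) = 49481/32768


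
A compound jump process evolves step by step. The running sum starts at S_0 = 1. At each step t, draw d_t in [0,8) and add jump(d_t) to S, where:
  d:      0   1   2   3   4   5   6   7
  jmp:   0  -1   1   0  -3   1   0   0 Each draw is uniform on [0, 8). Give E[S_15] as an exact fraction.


Outcome values over d=0..7: [0, -1, 1, 0, -3, 1, 0, 0]
Σy = -2, Σy² = 12, M = 8
μ = -2/8 = -1/4,  σ² = 12/8 − (-1/4)² = 23/16
E[S_15] = 1 + 15·(-1/4) = -11/4

-11/4


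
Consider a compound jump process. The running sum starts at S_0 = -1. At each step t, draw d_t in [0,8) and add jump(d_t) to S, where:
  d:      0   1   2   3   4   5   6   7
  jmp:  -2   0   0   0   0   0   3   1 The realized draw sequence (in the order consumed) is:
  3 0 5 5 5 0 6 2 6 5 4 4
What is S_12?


t=0: S=-1, d=3, jump=0, S_1=-1
t=1: S=-1, d=0, jump=-2, S_2=-3
t=2: S=-3, d=5, jump=0, S_3=-3
t=3: S=-3, d=5, jump=0, S_4=-3
t=4: S=-3, d=5, jump=0, S_5=-3
t=5: S=-3, d=0, jump=-2, S_6=-5
t=6: S=-5, d=6, jump=3, S_7=-2
t=7: S=-2, d=2, jump=0, S_8=-2
t=8: S=-2, d=6, jump=3, S_9=1
t=9: S=1, d=5, jump=0, S_10=1
t=10: S=1, d=4, jump=0, S_11=1
t=11: S=1, d=4, jump=0, S_12=1

1


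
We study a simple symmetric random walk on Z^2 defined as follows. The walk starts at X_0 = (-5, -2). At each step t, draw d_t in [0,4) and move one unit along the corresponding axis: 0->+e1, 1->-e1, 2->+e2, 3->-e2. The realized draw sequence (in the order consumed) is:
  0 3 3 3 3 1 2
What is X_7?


t=0: X=(-5, -2), d=0 → +e1, X_1=(-4, -2)
t=1: X=(-4, -2), d=3 → -e2, X_2=(-4, -3)
t=2: X=(-4, -3), d=3 → -e2, X_3=(-4, -4)
t=3: X=(-4, -4), d=3 → -e2, X_4=(-4, -5)
t=4: X=(-4, -5), d=3 → -e2, X_5=(-4, -6)
t=5: X=(-4, -6), d=1 → -e1, X_6=(-5, -6)
t=6: X=(-5, -6), d=2 → +e2, X_7=(-5, -5)

(-5, -5)


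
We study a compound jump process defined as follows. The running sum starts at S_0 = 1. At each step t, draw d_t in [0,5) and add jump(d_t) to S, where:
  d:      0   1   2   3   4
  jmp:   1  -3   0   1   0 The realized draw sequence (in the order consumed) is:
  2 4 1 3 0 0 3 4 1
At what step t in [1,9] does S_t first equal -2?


t=0: S=1, d=2, jump=0, S_1=1
t=1: S=1, d=4, jump=0, S_2=1
t=2: S=1, d=1, jump=-3, S_3=-2
t=3: S=-2, d=3, jump=1, S_4=-1
t=4: S=-1, d=0, jump=1, S_5=0
t=5: S=0, d=0, jump=1, S_6=1
t=6: S=1, d=3, jump=1, S_7=2
t=7: S=2, d=4, jump=0, S_8=2
t=8: S=2, d=1, jump=-3, S_9=-1

3
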